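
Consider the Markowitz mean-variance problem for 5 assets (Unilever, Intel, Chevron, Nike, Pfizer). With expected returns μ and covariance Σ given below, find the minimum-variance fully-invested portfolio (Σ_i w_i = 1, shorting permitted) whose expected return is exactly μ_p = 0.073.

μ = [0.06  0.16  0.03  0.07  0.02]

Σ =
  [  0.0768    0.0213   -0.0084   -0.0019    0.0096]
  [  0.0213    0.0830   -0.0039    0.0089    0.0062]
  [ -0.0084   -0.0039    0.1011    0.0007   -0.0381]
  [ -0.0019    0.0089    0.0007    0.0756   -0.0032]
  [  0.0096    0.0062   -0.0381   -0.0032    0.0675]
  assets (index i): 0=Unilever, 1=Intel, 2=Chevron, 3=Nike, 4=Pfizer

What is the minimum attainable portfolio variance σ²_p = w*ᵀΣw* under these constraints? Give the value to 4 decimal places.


0.0160

g=Σ⁻¹μ = [0.3171  1.7603  0.5498  0.7400  0.4349]
h=Σ⁻¹𝟙 = [10.5377  6.9964  20.2731  13.5289  24.7579]
a=μᵀg=0.377669  b=𝟙ᵀg=3.802071  c=𝟙ᵀh=76.094072  D=ac−b²=14.282602
λ₁=(c·0.073−b)/D = (76.094072·0.073−3.802071)/14.282602 = 0.122722
λ₂=(a−b·0.073)/D = (0.377669−3.802071·0.073)/14.282602 = 0.007010
w* = 0.122722·g + 0.007010·h:
  w_0 = 0.122722·0.3171 + 0.007010·10.5377 = 0.1128  (Unilever)
  w_1 = 0.122722·1.7603 + 0.007010·6.9964 = 0.2651  (Intel)
  w_2 = 0.122722·0.5498 + 0.007010·20.2731 = 0.2096  (Chevron)
  w_3 = 0.122722·0.7400 + 0.007010·13.5289 = 0.1856  (Nike)
  w_4 = 0.122722·0.4349 + 0.007010·24.7579 = 0.2269  (Pfizer)
Σw_i=1.0000  μᵀw=0.0730
σ²=wᵀΣw=λ₁·μ_p+λ₂ = 0.122722·0.073 + 0.007010 = 0.015968 ≈ 0.0160


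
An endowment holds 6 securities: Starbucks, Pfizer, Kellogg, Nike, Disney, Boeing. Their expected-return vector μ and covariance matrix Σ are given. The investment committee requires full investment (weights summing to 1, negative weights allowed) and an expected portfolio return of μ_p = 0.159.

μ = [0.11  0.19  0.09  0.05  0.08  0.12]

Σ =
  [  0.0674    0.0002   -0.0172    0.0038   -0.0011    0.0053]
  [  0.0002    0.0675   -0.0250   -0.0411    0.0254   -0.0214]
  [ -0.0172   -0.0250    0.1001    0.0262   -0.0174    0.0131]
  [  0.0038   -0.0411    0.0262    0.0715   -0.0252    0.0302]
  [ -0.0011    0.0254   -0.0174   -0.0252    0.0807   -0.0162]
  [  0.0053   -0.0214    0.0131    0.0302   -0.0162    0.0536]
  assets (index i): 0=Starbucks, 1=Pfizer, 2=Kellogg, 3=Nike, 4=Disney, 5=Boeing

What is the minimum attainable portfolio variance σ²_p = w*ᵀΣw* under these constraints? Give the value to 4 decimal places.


0.0183

p=Σ⁻¹μ = [1.7354  5.3097  1.7552  2.1596  0.9653  2.8331]
q=Σ⁻¹𝟙 = [16.0208  36.0459  15.3338  26.5334  16.4151  17.7279]
a=μᵀp=1.882873  b=𝟙ᵀp=14.758285  c=𝟙ᵀq=128.076999  D=ac−b²=23.345766
λ₁=(c·0.159−b)/D = (128.076999·0.159−14.758285)/23.345766 = 0.240127
λ₂=(a−b·0.159)/D = (1.882873−14.758285·0.159)/23.345766 = -0.019862
w* = 0.240127·p + -0.019862·q:
  w_0 = 0.240127·1.7354 + -0.019862·16.0208 = 0.0985  (Starbucks)
  w_1 = 0.240127·5.3097 + -0.019862·36.0459 = 0.5590  (Pfizer)
  w_2 = 0.240127·1.7552 + -0.019862·15.3338 = 0.1169  (Kellogg)
  w_3 = 0.240127·2.1596 + -0.019862·26.5334 = -0.0084  (Nike)
  w_4 = 0.240127·0.9653 + -0.019862·16.4151 = -0.0942  (Disney)
  w_5 = 0.240127·2.8331 + -0.019862·17.7279 = 0.3282  (Boeing)
Σw_i=1.0000  μᵀw=0.1590
σ²=wᵀΣw=λ₁·μ_p+λ₂ = 0.240127·0.159 + -0.019862 = 0.018318 ≈ 0.0183


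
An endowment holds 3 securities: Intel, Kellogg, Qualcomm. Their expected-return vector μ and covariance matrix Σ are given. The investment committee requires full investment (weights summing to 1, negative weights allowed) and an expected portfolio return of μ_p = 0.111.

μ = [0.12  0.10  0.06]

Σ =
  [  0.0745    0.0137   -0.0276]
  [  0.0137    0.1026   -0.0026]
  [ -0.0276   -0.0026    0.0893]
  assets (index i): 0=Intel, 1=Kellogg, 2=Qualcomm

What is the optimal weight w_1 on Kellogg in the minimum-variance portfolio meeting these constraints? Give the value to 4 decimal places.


x=Σ⁻¹μ = [1.9542  0.7466  1.2976]
y=Σ⁻¹𝟙 = [18.3320  7.7318  17.0892]
a=μᵀx=0.387017  b=𝟙ᵀx=3.998377  c=𝟙ᵀy=43.153053  D=ac−b²=0.713937
λ₁=(c·0.111−b)/D = (43.153053·0.111−3.998377)/0.713937 = 1.108798
λ₂=(a−b·0.111)/D = (0.387017−3.998377·0.111)/0.713937 = -0.079563
w* = 1.108798·x + -0.079563·y:
  w_0 = 1.108798·1.9542 + -0.079563·18.3320 = 0.7082  (Intel)
  w_1 = 1.108798·0.7466 + -0.079563·7.7318 = 0.2127  (Kellogg)
  w_2 = 1.108798·1.2976 + -0.079563·17.0892 = 0.0791  (Qualcomm)
Σw_i=1.0000  μᵀw=0.1110
σ²=wᵀΣw=λ₁·μ_p+λ₂ = 1.108798·0.111 + -0.079563 = 0.043513 ≈ 0.0435

0.2127


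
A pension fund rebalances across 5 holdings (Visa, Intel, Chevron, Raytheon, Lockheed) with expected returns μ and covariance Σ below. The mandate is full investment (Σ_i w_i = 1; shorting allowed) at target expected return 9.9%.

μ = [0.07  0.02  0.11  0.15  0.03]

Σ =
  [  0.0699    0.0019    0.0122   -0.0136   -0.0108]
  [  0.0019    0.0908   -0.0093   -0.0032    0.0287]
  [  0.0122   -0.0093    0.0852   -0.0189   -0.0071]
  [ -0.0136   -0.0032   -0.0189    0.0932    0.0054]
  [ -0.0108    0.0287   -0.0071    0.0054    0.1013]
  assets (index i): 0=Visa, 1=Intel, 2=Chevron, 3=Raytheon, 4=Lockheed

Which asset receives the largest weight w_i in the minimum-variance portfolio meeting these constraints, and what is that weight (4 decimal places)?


Raytheon (0.3285)

p=Σ⁻¹μ = [1.1641  0.3359  1.6560  2.1076  0.3288]
q=Σ⁻¹𝟙 = [15.9236  9.9281  14.8087  15.8787  8.9480]
a=μᵀp=0.596372  b=𝟙ᵀp=5.592419  c=𝟙ᵀq=65.487132  D=ac−b²=7.779515
λ₁=(c·0.099−b)/D = (65.487132·0.099−5.592419)/7.779515 = 0.114507
λ₂=(a−b·0.099)/D = (0.596372−5.592419·0.099)/7.779515 = 0.005492
w* = 0.114507·p + 0.005492·q:
  w_0 = 0.114507·1.1641 + 0.005492·15.9236 = 0.2207  (Visa)
  w_1 = 0.114507·0.3359 + 0.005492·9.9281 = 0.0930  (Intel)
  w_2 = 0.114507·1.6560 + 0.005492·14.8087 = 0.2709  (Chevron)
  w_3 = 0.114507·2.1076 + 0.005492·15.8787 = 0.3285  (Raytheon)
  w_4 = 0.114507·0.3288 + 0.005492·8.9480 = 0.0868  (Lockheed)
Σw_i=1.0000  μᵀw=0.0990
σ²=wᵀΣw=λ₁·μ_p+λ₂ = 0.114507·0.099 + 0.005492 = 0.016828 ≈ 0.0168


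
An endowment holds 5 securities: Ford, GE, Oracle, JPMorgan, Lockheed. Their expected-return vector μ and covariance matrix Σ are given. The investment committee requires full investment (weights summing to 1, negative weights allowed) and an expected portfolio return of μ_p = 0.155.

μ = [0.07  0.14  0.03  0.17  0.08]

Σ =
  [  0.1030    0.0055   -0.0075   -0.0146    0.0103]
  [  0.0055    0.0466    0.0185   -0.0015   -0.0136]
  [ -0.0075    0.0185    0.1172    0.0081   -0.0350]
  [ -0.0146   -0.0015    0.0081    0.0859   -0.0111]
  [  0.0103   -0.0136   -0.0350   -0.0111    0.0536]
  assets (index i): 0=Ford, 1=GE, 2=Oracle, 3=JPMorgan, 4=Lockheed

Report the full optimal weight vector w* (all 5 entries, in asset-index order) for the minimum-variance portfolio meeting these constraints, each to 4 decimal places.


0.0033  0.5603  -0.1419  0.3813  0.1970

u=Σ⁻¹μ = [0.5515  3.7568  0.4706  2.5030  3.1654]
v=Σ⁻¹𝟙 = [8.1061  25.9178  14.7925  16.8349  36.8208]
a=μᵀu=1.257419  b=𝟙ᵀu=10.447293  c=𝟙ᵀv=102.472123  D=ac−b²=19.704517
λ₁=(c·0.155−b)/D = (102.472123·0.155−10.447293)/19.704517 = 0.275870
λ₂=(a−b·0.155)/D = (1.257419−10.447293·0.155)/19.704517 = -0.018367
w* = 0.275870·u + -0.018367·v:
  w_0 = 0.275870·0.5515 + -0.018367·8.1061 = 0.0033  (Ford)
  w_1 = 0.275870·3.7568 + -0.018367·25.9178 = 0.5603  (GE)
  w_2 = 0.275870·0.4706 + -0.018367·14.7925 = -0.1419  (Oracle)
  w_3 = 0.275870·2.5030 + -0.018367·16.8349 = 0.3813  (JPMorgan)
  w_4 = 0.275870·3.1654 + -0.018367·36.8208 = 0.1970  (Lockheed)
Σw_i=1.0000  μᵀw=0.1550
σ²=wᵀΣw=λ₁·μ_p+λ₂ = 0.275870·0.155 + -0.018367 = 0.024393 ≈ 0.0244


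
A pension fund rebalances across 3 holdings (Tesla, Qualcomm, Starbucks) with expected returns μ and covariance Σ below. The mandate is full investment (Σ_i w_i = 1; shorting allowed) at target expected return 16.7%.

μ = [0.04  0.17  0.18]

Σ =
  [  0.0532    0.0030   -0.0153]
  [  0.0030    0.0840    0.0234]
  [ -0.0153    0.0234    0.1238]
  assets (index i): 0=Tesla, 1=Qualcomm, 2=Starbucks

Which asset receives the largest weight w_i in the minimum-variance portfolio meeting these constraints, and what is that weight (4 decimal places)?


u=Σ⁻¹μ = [1.0256  1.6328  1.2721]
v=Σ⁻¹𝟙 = [20.9058  8.6433  9.0275]
a=μᵀu=0.547580  b=𝟙ᵀu=3.930550  c=𝟙ᵀv=38.576674  D=ac−b²=5.674592
λ₁=(c·0.167−b)/D = (38.576674·0.167−3.930550)/5.674592 = 0.442632
λ₂=(a−b·0.167)/D = (0.547580−3.930550·0.167)/5.674592 = -0.019177
w* = 0.442632·u + -0.019177·v:
  w_0 = 0.442632·1.0256 + -0.019177·20.9058 = 0.0531  (Tesla)
  w_1 = 0.442632·1.6328 + -0.019177·8.6433 = 0.5570  (Qualcomm)
  w_2 = 0.442632·1.2721 + -0.019177·9.0275 = 0.3899  (Starbucks)
Σw_i=1.0000  μᵀw=0.1670
σ²=wᵀΣw=λ₁·μ_p+λ₂ = 0.442632·0.167 + -0.019177 = 0.054742 ≈ 0.0547

Qualcomm (0.5570)


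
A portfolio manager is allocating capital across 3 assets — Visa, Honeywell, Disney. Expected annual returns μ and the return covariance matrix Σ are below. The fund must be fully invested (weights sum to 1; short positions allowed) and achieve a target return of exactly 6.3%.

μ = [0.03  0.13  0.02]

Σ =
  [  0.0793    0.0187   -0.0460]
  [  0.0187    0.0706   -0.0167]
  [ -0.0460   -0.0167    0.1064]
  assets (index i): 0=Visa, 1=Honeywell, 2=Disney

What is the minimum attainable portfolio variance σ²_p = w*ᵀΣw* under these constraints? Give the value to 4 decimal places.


g=Σ⁻¹μ = [0.2812  1.9110  0.6095]
h=Σ⁻¹𝟙 = [21.5218  13.3848  20.8039]
a=μᵀg=0.269062  b=𝟙ᵀg=2.801755  c=𝟙ᵀh=55.710489  D=ac−b²=7.139764
λ₁=(c·0.063−b)/D = (55.710489·0.063−2.801755)/7.139764 = 0.099164
λ₂=(a−b·0.063)/D = (0.269062−2.801755·0.063)/7.139764 = 0.012963
w* = 0.099164·g + 0.012963·h:
  w_0 = 0.099164·0.2812 + 0.012963·21.5218 = 0.3069  (Visa)
  w_1 = 0.099164·1.9110 + 0.012963·13.3848 = 0.3630  (Honeywell)
  w_2 = 0.099164·0.6095 + 0.012963·20.8039 = 0.3301  (Disney)
Σw_i=1.0000  μᵀw=0.0630
σ²=wᵀΣw=λ₁·μ_p+λ₂ = 0.099164·0.063 + 0.012963 = 0.019210 ≈ 0.0192

0.0192


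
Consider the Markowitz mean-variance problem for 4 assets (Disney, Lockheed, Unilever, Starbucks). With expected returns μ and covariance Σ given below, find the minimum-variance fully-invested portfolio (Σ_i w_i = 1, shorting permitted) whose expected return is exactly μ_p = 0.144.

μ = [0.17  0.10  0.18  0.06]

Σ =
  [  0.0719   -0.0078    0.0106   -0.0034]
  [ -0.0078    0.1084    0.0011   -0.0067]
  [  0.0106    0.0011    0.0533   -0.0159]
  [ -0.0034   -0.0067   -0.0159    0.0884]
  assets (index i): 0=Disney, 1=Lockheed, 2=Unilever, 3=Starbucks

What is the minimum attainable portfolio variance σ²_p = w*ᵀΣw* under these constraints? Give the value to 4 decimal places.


g=Σ⁻¹μ = [2.0572  1.1259  3.3775  1.4507]
h=Σ⁻¹𝟙 = [12.7924  10.9467  20.8810  16.3896]
a=μᵀg=1.157309  b=𝟙ᵀg=8.011321  c=𝟙ᵀh=61.009653  D=ac−b²=6.425776
λ₁=(c·0.144−b)/D = (61.009653·0.144−8.011321)/6.425776 = 0.120463
λ₂=(a−b·0.144)/D = (1.157309−8.011321·0.144)/6.425776 = 0.000573
w* = 0.120463·g + 0.000573·h:
  w_0 = 0.120463·2.0572 + 0.000573·12.7924 = 0.2551  (Disney)
  w_1 = 0.120463·1.1259 + 0.000573·10.9467 = 0.1419  (Lockheed)
  w_2 = 0.120463·3.3775 + 0.000573·20.8810 = 0.4188  (Unilever)
  w_3 = 0.120463·1.4507 + 0.000573·16.3896 = 0.1841  (Starbucks)
Σw_i=1.0000  μᵀw=0.1440
σ²=wᵀΣw=λ₁·μ_p+λ₂ = 0.120463·0.144 + 0.000573 = 0.017919 ≈ 0.0179

0.0179


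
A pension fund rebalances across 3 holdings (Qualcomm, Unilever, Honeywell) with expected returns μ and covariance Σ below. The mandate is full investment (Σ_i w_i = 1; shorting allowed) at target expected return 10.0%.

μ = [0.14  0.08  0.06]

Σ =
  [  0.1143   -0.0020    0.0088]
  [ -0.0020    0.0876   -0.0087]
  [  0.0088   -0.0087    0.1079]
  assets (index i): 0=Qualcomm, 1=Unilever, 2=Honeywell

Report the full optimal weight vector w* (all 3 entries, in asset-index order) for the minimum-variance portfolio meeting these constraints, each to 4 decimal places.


p=Σ⁻¹μ = [1.2008  0.9941  0.5383]
q=Σ⁻¹𝟙 = [8.2288  12.5577  9.6093]
a=μᵀp=0.279939  b=𝟙ᵀp=2.733209  c=𝟙ᵀq=30.395817  D=ac−b²=1.038535
λ₁=(c·0.100−b)/D = (30.395817·0.100−2.733209)/1.038535 = 0.295004
λ₂=(a−b·0.100)/D = (0.279939−2.733209·0.100)/1.038535 = 0.006372
w* = 0.295004·p + 0.006372·q:
  w_0 = 0.295004·1.2008 + 0.006372·8.2288 = 0.4067  (Qualcomm)
  w_1 = 0.295004·0.9941 + 0.006372·12.5577 = 0.3733  (Unilever)
  w_2 = 0.295004·0.5383 + 0.006372·9.6093 = 0.2200  (Honeywell)
Σw_i=1.0000  μᵀw=0.1000
σ²=wᵀΣw=λ₁·μ_p+λ₂ = 0.295004·0.100 + 0.006372 = 0.035873 ≈ 0.0359

0.4067  0.3733  0.2200


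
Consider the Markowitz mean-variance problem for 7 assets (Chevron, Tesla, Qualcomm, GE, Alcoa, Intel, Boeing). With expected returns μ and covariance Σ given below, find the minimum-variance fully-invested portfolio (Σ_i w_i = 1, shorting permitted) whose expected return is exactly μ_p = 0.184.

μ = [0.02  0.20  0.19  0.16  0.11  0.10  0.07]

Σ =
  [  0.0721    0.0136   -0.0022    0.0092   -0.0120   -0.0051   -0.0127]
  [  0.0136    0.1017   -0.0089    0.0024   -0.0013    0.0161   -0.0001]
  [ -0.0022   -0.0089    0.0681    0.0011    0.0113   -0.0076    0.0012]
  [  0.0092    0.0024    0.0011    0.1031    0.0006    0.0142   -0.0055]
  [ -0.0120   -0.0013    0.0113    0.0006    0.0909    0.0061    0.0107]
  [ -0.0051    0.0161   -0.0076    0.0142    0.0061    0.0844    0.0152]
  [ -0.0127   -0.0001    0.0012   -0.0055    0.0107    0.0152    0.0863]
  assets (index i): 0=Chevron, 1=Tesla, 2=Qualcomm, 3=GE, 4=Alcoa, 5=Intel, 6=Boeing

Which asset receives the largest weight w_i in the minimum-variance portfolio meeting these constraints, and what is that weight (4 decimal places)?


g=Σ⁻¹μ = [0.0826  2.0907  2.9795  1.4060  0.7492  0.6485  0.6667]
h=Σ⁻¹𝟙 = [16.1877  7.5760  15.3061  7.2652  9.3499  8.7865  11.5219]
a=μᵀg=1.404783  b=𝟙ᵀg=8.623212  c=𝟙ᵀh=75.993257  D=ac−b²=32.394283
λ₁=(c·0.184−b)/D = (75.993257·0.184−8.623212)/32.394283 = 0.165447
λ₂=(a−b·0.184)/D = (1.404783−8.623212·0.184)/32.394283 = -0.005615
w* = 0.165447·g + -0.005615·h:
  w_0 = 0.165447·0.0826 + -0.005615·16.1877 = -0.0772  (Chevron)
  w_1 = 0.165447·2.0907 + -0.005615·7.5760 = 0.3034  (Tesla)
  w_2 = 0.165447·2.9795 + -0.005615·15.3061 = 0.4070  (Qualcomm)
  w_3 = 0.165447·1.4060 + -0.005615·7.2652 = 0.1918  (GE)
  w_4 = 0.165447·0.7492 + -0.005615·9.3499 = 0.0715  (Alcoa)
  w_5 = 0.165447·0.6485 + -0.005615·8.7865 = 0.0580  (Intel)
  w_6 = 0.165447·0.6667 + -0.005615·11.5219 = 0.0456  (Boeing)
Σw_i=1.0000  μᵀw=0.1840
σ²=wᵀΣw=λ₁·μ_p+λ₂ = 0.165447·0.184 + -0.005615 = 0.024828 ≈ 0.0248

Qualcomm (0.4070)


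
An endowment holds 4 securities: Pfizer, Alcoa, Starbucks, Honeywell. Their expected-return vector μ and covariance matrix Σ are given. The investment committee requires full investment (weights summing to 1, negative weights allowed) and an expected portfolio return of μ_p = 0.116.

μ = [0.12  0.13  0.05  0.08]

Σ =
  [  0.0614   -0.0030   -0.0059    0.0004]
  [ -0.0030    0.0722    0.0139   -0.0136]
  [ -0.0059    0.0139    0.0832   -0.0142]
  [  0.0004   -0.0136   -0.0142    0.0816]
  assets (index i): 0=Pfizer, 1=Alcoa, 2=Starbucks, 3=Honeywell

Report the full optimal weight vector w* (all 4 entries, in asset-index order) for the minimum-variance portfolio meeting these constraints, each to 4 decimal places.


p=Σ⁻¹μ = [2.1072  2.0301  0.6540  1.4222]
q=Σ⁻¹𝟙 = [18.2330  15.1897  13.6895  17.0794]
a=μᵀp=0.663248  b=𝟙ᵀp=6.213440  c=𝟙ᵀq=64.191523  D=ac−b²=3.968075
λ₁=(c·0.116−b)/D = (64.191523·0.116−6.213440)/3.968075 = 0.310674
λ₂=(a−b·0.116)/D = (0.663248−6.213440·0.116)/3.968075 = -0.014493
w* = 0.310674·p + -0.014493·q:
  w_0 = 0.310674·2.1072 + -0.014493·18.2330 = 0.3904  (Pfizer)
  w_1 = 0.310674·2.0301 + -0.014493·15.1897 = 0.4106  (Alcoa)
  w_2 = 0.310674·0.6540 + -0.014493·13.6895 = 0.0048  (Starbucks)
  w_3 = 0.310674·1.4222 + -0.014493·17.0794 = 0.1943  (Honeywell)
Σw_i=1.0000  μᵀw=0.1160
σ²=wᵀΣw=λ₁·μ_p+λ₂ = 0.310674·0.116 + -0.014493 = 0.021545 ≈ 0.0215

0.3904  0.4106  0.0048  0.1943


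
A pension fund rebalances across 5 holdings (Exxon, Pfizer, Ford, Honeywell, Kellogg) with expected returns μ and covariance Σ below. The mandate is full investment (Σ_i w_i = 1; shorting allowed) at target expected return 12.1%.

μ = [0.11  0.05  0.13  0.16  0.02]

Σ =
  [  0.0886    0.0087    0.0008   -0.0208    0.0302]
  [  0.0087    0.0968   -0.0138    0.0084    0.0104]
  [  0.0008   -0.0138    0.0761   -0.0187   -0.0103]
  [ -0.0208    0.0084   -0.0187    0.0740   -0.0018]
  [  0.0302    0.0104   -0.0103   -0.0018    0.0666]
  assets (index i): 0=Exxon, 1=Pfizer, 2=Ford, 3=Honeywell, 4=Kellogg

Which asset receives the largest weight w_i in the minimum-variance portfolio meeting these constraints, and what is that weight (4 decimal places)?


x=Σ⁻¹μ = [2.0244  0.4320  2.5548  3.3229  -0.2002]
y=Σ⁻¹𝟙 = [10.9086  9.2377  21.6342  21.3033  12.5476]
a=μᵀx=1.104053  b=𝟙ᵀx=8.133761  c=𝟙ᵀy=75.631367  D=ac−b²=17.342963
λ₁=(c·0.121−b)/D = (75.631367·0.121−8.133761)/17.342963 = 0.058677
λ₂=(a−b·0.121)/D = (1.104053−8.133761·0.121)/17.342963 = 0.006912
w* = 0.058677·x + 0.006912·y:
  w_0 = 0.058677·2.0244 + 0.006912·10.9086 = 0.1942  (Exxon)
  w_1 = 0.058677·0.4320 + 0.006912·9.2377 = 0.0892  (Pfizer)
  w_2 = 0.058677·2.5548 + 0.006912·21.6342 = 0.2994  (Ford)
  w_3 = 0.058677·3.3229 + 0.006912·21.3033 = 0.3422  (Honeywell)
  w_4 = 0.058677·-0.2002 + 0.006912·12.5476 = 0.0750  (Kellogg)
Σw_i=1.0000  μᵀw=0.1210
σ²=wᵀΣw=λ₁·μ_p+λ₂ = 0.058677·0.121 + 0.006912 = 0.014012 ≈ 0.0140

Honeywell (0.3422)


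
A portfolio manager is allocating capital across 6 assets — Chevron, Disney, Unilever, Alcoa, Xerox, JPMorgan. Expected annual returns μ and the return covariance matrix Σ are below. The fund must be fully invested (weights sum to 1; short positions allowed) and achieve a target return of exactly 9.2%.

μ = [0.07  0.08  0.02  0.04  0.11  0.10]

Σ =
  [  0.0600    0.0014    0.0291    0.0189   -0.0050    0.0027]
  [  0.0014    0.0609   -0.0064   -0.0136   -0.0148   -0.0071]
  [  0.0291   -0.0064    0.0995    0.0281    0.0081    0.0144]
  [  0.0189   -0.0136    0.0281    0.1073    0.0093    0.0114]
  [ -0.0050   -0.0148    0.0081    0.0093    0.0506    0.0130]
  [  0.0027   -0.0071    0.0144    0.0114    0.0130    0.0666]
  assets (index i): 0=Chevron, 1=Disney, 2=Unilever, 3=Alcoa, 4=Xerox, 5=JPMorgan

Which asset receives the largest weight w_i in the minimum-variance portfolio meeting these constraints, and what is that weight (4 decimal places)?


Xerox (0.3442)

g=Σ⁻¹μ = [1.5026  2.0460  -0.5437  0.1481  2.6644  1.2308]
h=Σ⁻¹𝟙 = [14.6907  24.8131  2.0917  6.0769  24.2349  10.8417]
a=μᵀg=0.680087  b=𝟙ᵀg=7.048322  c=𝟙ᵀh=82.749010  D=ac−b²=6.597663
λ₁=(c·0.092−b)/D = (82.749010·0.092−7.048322)/6.597663 = 0.085574
λ₂=(a−b·0.092)/D = (0.680087−7.048322·0.092)/6.597663 = 0.004796
w* = 0.085574·g + 0.004796·h:
  w_0 = 0.085574·1.5026 + 0.004796·14.6907 = 0.1990  (Chevron)
  w_1 = 0.085574·2.0460 + 0.004796·24.8131 = 0.2941  (Disney)
  w_2 = 0.085574·-0.5437 + 0.004796·2.0917 = -0.0365  (Unilever)
  w_3 = 0.085574·0.1481 + 0.004796·6.0769 = 0.0418  (Alcoa)
  w_4 = 0.085574·2.6644 + 0.004796·24.2349 = 0.3442  (Xerox)
  w_5 = 0.085574·1.2308 + 0.004796·10.8417 = 0.1573  (JPMorgan)
Σw_i=1.0000  μᵀw=0.0920
σ²=wᵀΣw=λ₁·μ_p+λ₂ = 0.085574·0.092 + 0.004796 = 0.012669 ≈ 0.0127


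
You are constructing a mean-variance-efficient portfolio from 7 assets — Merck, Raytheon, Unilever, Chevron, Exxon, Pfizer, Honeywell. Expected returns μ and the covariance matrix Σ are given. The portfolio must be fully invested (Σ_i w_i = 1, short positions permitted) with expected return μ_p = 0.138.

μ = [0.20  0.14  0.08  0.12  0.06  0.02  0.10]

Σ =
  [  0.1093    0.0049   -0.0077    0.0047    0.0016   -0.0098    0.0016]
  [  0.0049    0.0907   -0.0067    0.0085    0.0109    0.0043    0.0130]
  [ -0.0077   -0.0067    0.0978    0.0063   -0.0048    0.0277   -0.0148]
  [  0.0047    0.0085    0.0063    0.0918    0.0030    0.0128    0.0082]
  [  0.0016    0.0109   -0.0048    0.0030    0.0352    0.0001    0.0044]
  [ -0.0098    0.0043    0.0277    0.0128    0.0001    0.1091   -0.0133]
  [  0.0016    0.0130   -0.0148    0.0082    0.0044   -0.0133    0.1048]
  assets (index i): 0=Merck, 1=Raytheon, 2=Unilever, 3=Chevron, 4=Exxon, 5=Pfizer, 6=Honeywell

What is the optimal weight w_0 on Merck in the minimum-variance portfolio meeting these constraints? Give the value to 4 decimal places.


0.3077

u=Σ⁻¹μ = [1.7891  1.1817  1.1679  0.9133  1.2361  -0.0073  0.8210]
v=Σ⁻¹𝟙 = [9.5600  5.9315  11.6586  6.3357  25.9621  7.2388  9.6396]
a=μᵀu=0.882407  b=𝟙ᵀu=7.101836  c=𝟙ᵀv=76.326254  D=ac−b²=16.914712
λ₁=(c·0.138−b)/D = (76.326254·0.138−7.101836)/16.914712 = 0.202852
λ₂=(a−b·0.138)/D = (0.882407−7.101836·0.138)/16.914712 = -0.005773
w* = 0.202852·u + -0.005773·v:
  w_0 = 0.202852·1.7891 + -0.005773·9.5600 = 0.3077  (Merck)
  w_1 = 0.202852·1.1817 + -0.005773·5.9315 = 0.2055  (Raytheon)
  w_2 = 0.202852·1.1679 + -0.005773·11.6586 = 0.1696  (Unilever)
  w_3 = 0.202852·0.9133 + -0.005773·6.3357 = 0.1487  (Chevron)
  w_4 = 0.202852·1.2361 + -0.005773·25.9621 = 0.1009  (Exxon)
  w_5 = 0.202852·-0.0073 + -0.005773·7.2388 = -0.0433  (Pfizer)
  w_6 = 0.202852·0.8210 + -0.005773·9.6396 = 0.1109  (Honeywell)
Σw_i=1.0000  μᵀw=0.1380
σ²=wᵀΣw=λ₁·μ_p+λ₂ = 0.202852·0.138 + -0.005773 = 0.022221 ≈ 0.0222


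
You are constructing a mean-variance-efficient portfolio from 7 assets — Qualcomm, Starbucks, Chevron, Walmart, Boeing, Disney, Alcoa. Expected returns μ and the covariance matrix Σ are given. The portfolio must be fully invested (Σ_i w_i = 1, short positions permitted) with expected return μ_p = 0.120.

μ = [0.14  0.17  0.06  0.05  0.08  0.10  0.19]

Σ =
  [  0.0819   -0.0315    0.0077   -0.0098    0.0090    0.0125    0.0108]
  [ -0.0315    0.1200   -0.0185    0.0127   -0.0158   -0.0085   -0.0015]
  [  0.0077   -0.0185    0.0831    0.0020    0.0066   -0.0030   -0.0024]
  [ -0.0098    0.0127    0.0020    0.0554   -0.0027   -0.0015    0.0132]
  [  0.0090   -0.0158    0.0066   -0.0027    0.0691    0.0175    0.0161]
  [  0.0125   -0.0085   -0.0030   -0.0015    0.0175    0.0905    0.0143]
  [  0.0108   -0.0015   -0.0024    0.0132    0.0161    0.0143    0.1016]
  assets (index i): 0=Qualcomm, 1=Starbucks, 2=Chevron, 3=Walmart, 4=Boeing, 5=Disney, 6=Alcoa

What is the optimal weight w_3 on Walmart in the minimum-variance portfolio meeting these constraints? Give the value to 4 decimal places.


x=Σ⁻¹μ = [2.1592  2.2655  1.0163  0.4493  0.8131  0.6798  1.4151]
y=Σ⁻¹𝟙 = [15.7179  14.9001  12.8867  16.9666  12.4363  8.0463  3.3886]
a=μᵀx=1.172775  b=𝟙ᵀx=8.798422  c=𝟙ᵀy=84.342524  D=ac−b²=21.502556
λ₁=(c·0.120−b)/D = (84.342524·0.120−8.798422)/21.502556 = 0.061513
λ₂=(a−b·0.120)/D = (1.172775−8.798422·0.120)/21.502556 = 0.005440
w* = 0.061513·x + 0.005440·y:
  w_0 = 0.061513·2.1592 + 0.005440·15.7179 = 0.2183  (Qualcomm)
  w_1 = 0.061513·2.2655 + 0.005440·14.9001 = 0.2204  (Starbucks)
  w_2 = 0.061513·1.0163 + 0.005440·12.8867 = 0.1326  (Chevron)
  w_3 = 0.061513·0.4493 + 0.005440·16.9666 = 0.1199  (Walmart)
  w_4 = 0.061513·0.8131 + 0.005440·12.4363 = 0.1177  (Boeing)
  w_5 = 0.061513·0.6798 + 0.005440·8.0463 = 0.0856  (Disney)
  w_6 = 0.061513·1.4151 + 0.005440·3.3886 = 0.1055  (Alcoa)
Σw_i=1.0000  μᵀw=0.1200
σ²=wᵀΣw=λ₁·μ_p+λ₂ = 0.061513·0.120 + 0.005440 = 0.012821 ≈ 0.0128

0.1199


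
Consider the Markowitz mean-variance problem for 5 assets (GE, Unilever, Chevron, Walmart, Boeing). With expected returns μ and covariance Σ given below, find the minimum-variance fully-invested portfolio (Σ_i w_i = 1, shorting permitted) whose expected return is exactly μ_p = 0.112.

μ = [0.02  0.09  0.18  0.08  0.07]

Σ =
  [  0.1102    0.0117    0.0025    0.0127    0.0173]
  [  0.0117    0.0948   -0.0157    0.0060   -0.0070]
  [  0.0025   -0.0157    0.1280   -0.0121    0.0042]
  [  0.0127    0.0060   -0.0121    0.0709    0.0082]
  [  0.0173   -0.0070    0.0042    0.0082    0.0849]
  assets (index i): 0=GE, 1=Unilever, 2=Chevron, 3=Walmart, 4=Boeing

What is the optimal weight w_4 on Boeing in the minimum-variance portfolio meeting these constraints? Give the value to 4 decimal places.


0.1781

x=Σ⁻¹μ = [-0.2539  1.2322  1.6563  1.2627  0.7739]
y=Σ⁻¹𝟙 = [4.5558  11.5768  10.0284  12.8558  10.0670]
a=μᵀx=0.559155  b=𝟙ᵀx=4.671293  c=𝟙ᵀy=49.083777  D=ac−b²=5.624459
λ₁=(c·0.112−b)/D = (49.083777·0.112−4.671293)/5.624459 = 0.146875
λ₂=(a−b·0.112)/D = (0.559155−4.671293·0.112)/5.624459 = 0.006395
w* = 0.146875·x + 0.006395·y:
  w_0 = 0.146875·-0.2539 + 0.006395·4.5558 = -0.0082  (GE)
  w_1 = 0.146875·1.2322 + 0.006395·11.5768 = 0.2550  (Unilever)
  w_2 = 0.146875·1.6563 + 0.006395·10.0284 = 0.3074  (Chevron)
  w_3 = 0.146875·1.2627 + 0.006395·12.8558 = 0.2677  (Walmart)
  w_4 = 0.146875·0.7739 + 0.006395·10.0670 = 0.1781  (Boeing)
Σw_i=1.0000  μᵀw=0.1120
σ²=wᵀΣw=λ₁·μ_p+λ₂ = 0.146875·0.112 + 0.006395 = 0.022845 ≈ 0.0228


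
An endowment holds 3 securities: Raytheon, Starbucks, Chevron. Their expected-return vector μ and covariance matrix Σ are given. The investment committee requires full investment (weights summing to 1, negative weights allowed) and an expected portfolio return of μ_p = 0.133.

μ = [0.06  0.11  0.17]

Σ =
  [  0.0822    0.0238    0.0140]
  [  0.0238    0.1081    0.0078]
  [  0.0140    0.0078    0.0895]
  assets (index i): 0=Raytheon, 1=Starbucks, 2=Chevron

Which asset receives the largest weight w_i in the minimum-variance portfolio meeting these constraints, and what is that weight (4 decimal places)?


Chevron (0.5323)

g=Σ⁻¹μ = [0.1780  0.8487  1.7976]
h=Σ⁻¹𝟙 = [8.6588  6.6778  9.2368]
a=μᵀg=0.409633  b=𝟙ᵀg=2.824338  c=𝟙ᵀh=24.573387  D=ac−b²=2.089183
λ₁=(c·0.133−b)/D = (24.573387·0.133−2.824338)/2.089183 = 0.212486
λ₂=(a−b·0.133)/D = (0.409633−2.824338·0.133)/2.089183 = 0.016272
w* = 0.212486·g + 0.016272·h:
  w_0 = 0.212486·0.1780 + 0.016272·8.6588 = 0.1787  (Raytheon)
  w_1 = 0.212486·0.8487 + 0.016272·6.6778 = 0.2890  (Starbucks)
  w_2 = 0.212486·1.7976 + 0.016272·9.2368 = 0.5323  (Chevron)
Σw_i=1.0000  μᵀw=0.1330
σ²=wᵀΣw=λ₁·μ_p+λ₂ = 0.212486·0.133 + 0.016272 = 0.044533 ≈ 0.0445


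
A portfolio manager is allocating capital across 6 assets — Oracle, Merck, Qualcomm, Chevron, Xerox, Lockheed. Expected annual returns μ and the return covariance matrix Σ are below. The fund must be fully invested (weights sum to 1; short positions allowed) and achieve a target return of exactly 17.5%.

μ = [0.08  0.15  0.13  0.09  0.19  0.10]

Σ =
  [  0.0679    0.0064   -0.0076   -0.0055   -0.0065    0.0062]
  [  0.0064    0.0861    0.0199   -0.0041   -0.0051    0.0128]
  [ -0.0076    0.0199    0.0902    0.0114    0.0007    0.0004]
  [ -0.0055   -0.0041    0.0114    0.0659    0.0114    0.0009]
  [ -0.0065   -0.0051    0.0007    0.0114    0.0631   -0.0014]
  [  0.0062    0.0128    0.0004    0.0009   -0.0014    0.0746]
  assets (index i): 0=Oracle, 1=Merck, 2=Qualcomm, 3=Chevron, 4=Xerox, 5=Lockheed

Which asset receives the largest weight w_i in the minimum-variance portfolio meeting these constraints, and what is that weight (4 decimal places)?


Xerox (0.6353)

u=Σ⁻¹μ = [1.4401  1.4534  1.1084  0.8280  3.1375  1.0144]
v=Σ⁻¹𝟙 = [16.5227  8.2935  8.8836  12.6044  16.0821  10.7107]
a=μᵀu=1.249397  b=𝟙ᵀu=8.981772  c=𝟙ᵀv=73.096968  D=ac−b²=10.654924
λ₁=(c·0.175−b)/D = (73.096968·0.175−8.981772)/10.654924 = 0.357600
λ₂=(a−b·0.175)/D = (1.249397−8.981772·0.175)/10.654924 = -0.030260
w* = 0.357600·u + -0.030260·v:
  w_0 = 0.357600·1.4401 + -0.030260·16.5227 = 0.0150  (Oracle)
  w_1 = 0.357600·1.4534 + -0.030260·8.2935 = 0.2688  (Merck)
  w_2 = 0.357600·1.1084 + -0.030260·8.8836 = 0.1276  (Qualcomm)
  w_3 = 0.357600·0.8280 + -0.030260·12.6044 = -0.0853  (Chevron)
  w_4 = 0.357600·3.1375 + -0.030260·16.0821 = 0.6353  (Xerox)
  w_5 = 0.357600·1.0144 + -0.030260·10.7107 = 0.0386  (Lockheed)
Σw_i=1.0000  μᵀw=0.1750
σ²=wᵀΣw=λ₁·μ_p+λ₂ = 0.357600·0.175 + -0.030260 = 0.032320 ≈ 0.0323


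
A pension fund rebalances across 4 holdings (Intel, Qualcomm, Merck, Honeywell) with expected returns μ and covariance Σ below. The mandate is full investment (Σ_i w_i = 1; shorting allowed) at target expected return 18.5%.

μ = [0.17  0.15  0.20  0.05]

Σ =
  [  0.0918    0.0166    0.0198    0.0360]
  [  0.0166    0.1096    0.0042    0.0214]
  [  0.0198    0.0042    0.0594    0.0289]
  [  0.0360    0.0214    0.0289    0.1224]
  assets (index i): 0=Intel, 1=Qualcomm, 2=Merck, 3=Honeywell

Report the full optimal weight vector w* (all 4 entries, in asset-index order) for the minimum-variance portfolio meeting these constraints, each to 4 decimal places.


0.2282  0.2551  0.5473  -0.0307

x=Σ⁻¹μ = [1.2933  1.2353  3.3215  -0.9721]
y=Σ⁻¹𝟙 = [5.9002  7.3283  13.3799  1.9942]
a=μᵀx=1.020847  b=𝟙ᵀx=4.877969  c=𝟙ᵀy=28.602597  D=ac−b²=5.404298
λ₁=(c·0.185−b)/D = (28.602597·0.185−4.877969)/5.404298 = 0.076515
λ₂=(a−b·0.185)/D = (1.020847−4.877969·0.185)/5.404298 = 0.021913
w* = 0.076515·x + 0.021913·y:
  w_0 = 0.076515·1.2933 + 0.021913·5.9002 = 0.2282  (Intel)
  w_1 = 0.076515·1.2353 + 0.021913·7.3283 = 0.2551  (Qualcomm)
  w_2 = 0.076515·3.3215 + 0.021913·13.3799 = 0.5473  (Merck)
  w_3 = 0.076515·-0.9721 + 0.021913·1.9942 = -0.0307  (Honeywell)
Σw_i=1.0000  μᵀw=0.1850
σ²=wᵀΣw=λ₁·μ_p+λ₂ = 0.076515·0.185 + 0.021913 = 0.036068 ≈ 0.0361


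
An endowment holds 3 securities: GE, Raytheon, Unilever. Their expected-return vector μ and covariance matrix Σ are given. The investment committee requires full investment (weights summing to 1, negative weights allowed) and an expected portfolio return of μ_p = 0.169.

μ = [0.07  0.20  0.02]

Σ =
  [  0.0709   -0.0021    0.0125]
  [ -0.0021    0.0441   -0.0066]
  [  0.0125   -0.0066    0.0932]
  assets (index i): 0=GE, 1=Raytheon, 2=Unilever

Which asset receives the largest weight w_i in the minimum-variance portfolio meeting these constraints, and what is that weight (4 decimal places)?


Raytheon (0.7819)

p=Σ⁻¹μ = [1.0540  4.6455  0.4022]
q=Σ⁻¹𝟙 = [12.9455  24.9021  10.7568]
a=μᵀp=1.010930  b=𝟙ᵀp=6.101730  c=𝟙ᵀq=48.604340  D=ac−b²=11.904474
λ₁=(c·0.169−b)/D = (48.604340·0.169−6.101730)/11.904474 = 0.177446
λ₂=(a−b·0.169)/D = (1.010930−6.101730·0.169)/11.904474 = -0.001702
w* = 0.177446·p + -0.001702·q:
  w_0 = 0.177446·1.0540 + -0.001702·12.9455 = 0.1650  (GE)
  w_1 = 0.177446·4.6455 + -0.001702·24.9021 = 0.7819  (Raytheon)
  w_2 = 0.177446·0.4022 + -0.001702·10.7568 = 0.0531  (Unilever)
Σw_i=1.0000  μᵀw=0.1690
σ²=wᵀΣw=λ₁·μ_p+λ₂ = 0.177446·0.169 + -0.001702 = 0.028286 ≈ 0.0283


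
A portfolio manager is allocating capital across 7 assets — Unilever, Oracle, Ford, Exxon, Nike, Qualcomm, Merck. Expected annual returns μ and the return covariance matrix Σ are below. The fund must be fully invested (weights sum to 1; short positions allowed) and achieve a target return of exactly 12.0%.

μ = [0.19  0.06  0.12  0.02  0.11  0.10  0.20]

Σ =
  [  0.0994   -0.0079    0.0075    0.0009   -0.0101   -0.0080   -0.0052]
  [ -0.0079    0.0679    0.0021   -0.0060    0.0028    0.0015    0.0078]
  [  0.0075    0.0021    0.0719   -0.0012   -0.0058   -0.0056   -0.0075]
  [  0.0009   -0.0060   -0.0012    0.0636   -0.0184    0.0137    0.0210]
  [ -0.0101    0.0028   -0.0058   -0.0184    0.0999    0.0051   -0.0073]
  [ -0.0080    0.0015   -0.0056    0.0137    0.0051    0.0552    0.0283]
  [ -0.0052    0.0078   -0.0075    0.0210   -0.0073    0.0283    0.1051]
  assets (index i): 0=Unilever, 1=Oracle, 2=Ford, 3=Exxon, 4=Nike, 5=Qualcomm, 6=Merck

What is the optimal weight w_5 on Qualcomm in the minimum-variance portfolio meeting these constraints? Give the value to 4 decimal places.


u=Σ⁻¹μ = [2.1804  0.7729  1.8261  -0.0632  1.4692  1.2120  1.8721]
v=Σ⁻¹𝟙 = [12.7971  15.9316  15.0266  17.3368  14.5309  13.3756  3.9815]
a=μᵀu=1.335759  b=𝟙ᵀu=9.269523  c=𝟙ᵀv=92.980018  D=ac−b²=38.274814
λ₁=(c·0.120−b)/D = (92.980018·0.120−9.269523)/38.274814 = 0.049330
λ₂=(a−b·0.120)/D = (1.335759−9.269523·0.120)/38.274814 = 0.005837
w* = 0.049330·u + 0.005837·v:
  w_0 = 0.049330·2.1804 + 0.005837·12.7971 = 0.1823  (Unilever)
  w_1 = 0.049330·0.7729 + 0.005837·15.9316 = 0.1311  (Oracle)
  w_2 = 0.049330·1.8261 + 0.005837·15.0266 = 0.1778  (Ford)
  w_3 = 0.049330·-0.0632 + 0.005837·17.3368 = 0.0981  (Exxon)
  w_4 = 0.049330·1.4692 + 0.005837·14.5309 = 0.1573  (Nike)
  w_5 = 0.049330·1.2120 + 0.005837·13.3756 = 0.1379  (Qualcomm)
  w_6 = 0.049330·1.8721 + 0.005837·3.9815 = 0.1156  (Merck)
Σw_i=1.0000  μᵀw=0.1200
σ²=wᵀΣw=λ₁·μ_p+λ₂ = 0.049330·0.120 + 0.005837 = 0.011757 ≈ 0.0118

0.1379


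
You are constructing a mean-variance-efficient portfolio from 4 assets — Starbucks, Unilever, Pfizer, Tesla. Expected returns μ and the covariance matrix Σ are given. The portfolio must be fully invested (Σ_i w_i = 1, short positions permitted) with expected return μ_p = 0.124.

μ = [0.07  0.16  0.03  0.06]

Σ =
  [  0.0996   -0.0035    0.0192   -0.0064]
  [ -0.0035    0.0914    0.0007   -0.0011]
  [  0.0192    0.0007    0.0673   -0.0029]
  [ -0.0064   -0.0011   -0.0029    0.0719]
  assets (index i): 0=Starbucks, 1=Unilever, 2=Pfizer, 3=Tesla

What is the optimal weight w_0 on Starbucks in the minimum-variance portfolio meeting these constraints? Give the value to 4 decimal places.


0.2197

g=Σ⁻¹μ = [0.7789  1.7898  0.2455  0.9411]
h=Σ⁻¹𝟙 = [8.9520  11.3706  12.8501  15.3973]
a=μᵀg=0.404722  b=𝟙ᵀg=3.755279  c=𝟙ᵀh=48.570033  D=ac−b²=5.555241
λ₁=(c·0.124−b)/D = (48.570033·0.124−3.755279)/5.555241 = 0.408156
λ₂=(a−b·0.124)/D = (0.404722−3.755279·0.124)/5.555241 = -0.010968
w* = 0.408156·g + -0.010968·h:
  w_0 = 0.408156·0.7789 + -0.010968·8.9520 = 0.2197  (Starbucks)
  w_1 = 0.408156·1.7898 + -0.010968·11.3706 = 0.6058  (Unilever)
  w_2 = 0.408156·0.2455 + -0.010968·12.8501 = -0.0407  (Pfizer)
  w_3 = 0.408156·0.9411 + -0.010968·15.3973 = 0.2152  (Tesla)
Σw_i=1.0000  μᵀw=0.1240
σ²=wᵀΣw=λ₁·μ_p+λ₂ = 0.408156·0.124 + -0.010968 = 0.039643 ≈ 0.0396


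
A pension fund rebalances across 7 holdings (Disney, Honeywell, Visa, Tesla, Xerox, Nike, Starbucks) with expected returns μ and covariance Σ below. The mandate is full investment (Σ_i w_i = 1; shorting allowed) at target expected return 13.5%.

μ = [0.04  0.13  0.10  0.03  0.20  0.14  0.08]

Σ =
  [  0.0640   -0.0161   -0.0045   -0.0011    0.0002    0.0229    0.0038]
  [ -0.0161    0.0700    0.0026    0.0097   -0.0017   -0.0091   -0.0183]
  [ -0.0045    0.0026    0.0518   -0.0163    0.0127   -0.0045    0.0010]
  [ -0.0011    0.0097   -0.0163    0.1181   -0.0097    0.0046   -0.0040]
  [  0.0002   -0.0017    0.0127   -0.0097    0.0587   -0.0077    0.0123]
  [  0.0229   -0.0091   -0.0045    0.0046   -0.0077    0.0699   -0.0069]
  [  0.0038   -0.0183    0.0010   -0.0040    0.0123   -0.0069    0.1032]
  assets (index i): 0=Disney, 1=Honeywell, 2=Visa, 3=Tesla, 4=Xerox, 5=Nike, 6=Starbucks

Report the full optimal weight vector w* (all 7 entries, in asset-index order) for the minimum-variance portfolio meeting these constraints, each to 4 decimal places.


u=Σ⁻¹μ = [0.3025  2.5165  1.3539  0.4434  3.4139  2.7634  0.9922]
v=Σ⁻¹𝟙 = [16.4425  21.3716  20.6009  10.7138  14.2980  15.1216  12.3968]
a=μᵀu=1.636977  b=𝟙ᵀu=11.785876  c=𝟙ᵀv=110.945116  D=ac−b²=42.707785
λ₁=(c·0.135−b)/D = (110.945116·0.135−11.785876)/42.707785 = 0.074734
λ₂=(a−b·0.135)/D = (1.636977−11.785876·0.135)/42.707785 = 0.001074
w* = 0.074734·u + 0.001074·v:
  w_0 = 0.074734·0.3025 + 0.001074·16.4425 = 0.0403  (Disney)
  w_1 = 0.074734·2.5165 + 0.001074·21.3716 = 0.2110  (Honeywell)
  w_2 = 0.074734·1.3539 + 0.001074·20.6009 = 0.1233  (Visa)
  w_3 = 0.074734·0.4434 + 0.001074·10.7138 = 0.0446  (Tesla)
  w_4 = 0.074734·3.4139 + 0.001074·14.2980 = 0.2705  (Xerox)
  w_5 = 0.074734·2.7634 + 0.001074·15.1216 = 0.2228  (Nike)
  w_6 = 0.074734·0.9922 + 0.001074·12.3968 = 0.0875  (Starbucks)
Σw_i=1.0000  μᵀw=0.1350
σ²=wᵀΣw=λ₁·μ_p+λ₂ = 0.074734·0.135 + 0.001074 = 0.011163 ≈ 0.0112

0.0403  0.2110  0.1233  0.0446  0.2705  0.2228  0.0875


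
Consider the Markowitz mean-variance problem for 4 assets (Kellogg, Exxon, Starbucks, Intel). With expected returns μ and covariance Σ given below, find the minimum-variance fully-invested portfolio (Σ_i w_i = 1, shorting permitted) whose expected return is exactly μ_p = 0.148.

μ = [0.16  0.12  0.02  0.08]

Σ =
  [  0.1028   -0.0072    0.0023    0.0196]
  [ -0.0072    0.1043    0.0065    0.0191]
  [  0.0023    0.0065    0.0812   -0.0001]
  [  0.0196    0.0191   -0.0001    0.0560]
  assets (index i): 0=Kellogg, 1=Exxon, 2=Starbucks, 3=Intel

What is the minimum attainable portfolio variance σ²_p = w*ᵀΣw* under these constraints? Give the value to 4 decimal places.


0.0528

x=Σ⁻¹μ = [1.5410  1.1596  0.1104  0.4939]
y=Σ⁻¹𝟙 = [7.5117  7.0330  11.5553  12.8499]
a=μᵀx=0.427430  b=𝟙ᵀx=3.304930  c=𝟙ᵀy=38.949952  D=ac−b²=5.725818
λ₁=(c·0.148−b)/D = (38.949952·0.148−3.304930)/5.725818 = 0.429574
λ₂=(a−b·0.148)/D = (0.427430−3.304930·0.148)/5.725818 = -0.010776
w* = 0.429574·x + -0.010776·y:
  w_0 = 0.429574·1.5410 + -0.010776·7.5117 = 0.5810  (Kellogg)
  w_1 = 0.429574·1.1596 + -0.010776·7.0330 = 0.4223  (Exxon)
  w_2 = 0.429574·0.1104 + -0.010776·11.5553 = -0.0771  (Starbucks)
  w_3 = 0.429574·0.4939 + -0.010776·12.8499 = 0.0737  (Intel)
Σw_i=1.0000  μᵀw=0.1480
σ²=wᵀΣw=λ₁·μ_p+λ₂ = 0.429574·0.148 + -0.010776 = 0.052801 ≈ 0.0528


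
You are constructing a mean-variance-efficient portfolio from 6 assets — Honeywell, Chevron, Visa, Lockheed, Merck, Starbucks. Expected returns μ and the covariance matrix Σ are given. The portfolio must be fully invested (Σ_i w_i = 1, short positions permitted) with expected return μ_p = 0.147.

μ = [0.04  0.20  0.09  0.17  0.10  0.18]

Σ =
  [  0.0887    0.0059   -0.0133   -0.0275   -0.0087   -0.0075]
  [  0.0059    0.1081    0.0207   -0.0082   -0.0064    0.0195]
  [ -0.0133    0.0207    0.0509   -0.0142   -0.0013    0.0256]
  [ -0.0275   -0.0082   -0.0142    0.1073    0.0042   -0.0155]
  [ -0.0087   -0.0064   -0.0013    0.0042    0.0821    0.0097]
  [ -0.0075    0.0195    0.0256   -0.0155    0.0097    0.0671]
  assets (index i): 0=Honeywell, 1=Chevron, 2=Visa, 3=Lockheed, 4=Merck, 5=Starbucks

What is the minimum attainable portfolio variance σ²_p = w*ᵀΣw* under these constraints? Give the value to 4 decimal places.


0.0152

x=Σ⁻¹μ = [1.6488  1.3539  1.1524  2.5771  1.0928  2.4710]
y=Σ⁻¹𝟙 = [22.9992  3.7418  25.2350  19.6809  13.1915  9.3980]
a=μᵀx=1.432620  b=𝟙ᵀx=10.296032  c=𝟙ᵀy=94.246454  D=ac−b²=29.011054
λ₁=(c·0.147−b)/D = (94.246454·0.147−10.296032)/29.011054 = 0.122650
λ₂=(a−b·0.147)/D = (1.432620−10.296032·0.147)/29.011054 = -0.002788
w* = 0.122650·x + -0.002788·y:
  w_0 = 0.122650·1.6488 + -0.002788·22.9992 = 0.1381  (Honeywell)
  w_1 = 0.122650·1.3539 + -0.002788·3.7418 = 0.1556  (Chevron)
  w_2 = 0.122650·1.1524 + -0.002788·25.2350 = 0.0710  (Visa)
  w_3 = 0.122650·2.5771 + -0.002788·19.6809 = 0.2612  (Lockheed)
  w_4 = 0.122650·1.0928 + -0.002788·13.1915 = 0.0972  (Merck)
  w_5 = 0.122650·2.4710 + -0.002788·9.3980 = 0.2769  (Starbucks)
Σw_i=1.0000  μᵀw=0.1470
σ²=wᵀΣw=λ₁·μ_p+λ₂ = 0.122650·0.147 + -0.002788 = 0.015241 ≈ 0.0152
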